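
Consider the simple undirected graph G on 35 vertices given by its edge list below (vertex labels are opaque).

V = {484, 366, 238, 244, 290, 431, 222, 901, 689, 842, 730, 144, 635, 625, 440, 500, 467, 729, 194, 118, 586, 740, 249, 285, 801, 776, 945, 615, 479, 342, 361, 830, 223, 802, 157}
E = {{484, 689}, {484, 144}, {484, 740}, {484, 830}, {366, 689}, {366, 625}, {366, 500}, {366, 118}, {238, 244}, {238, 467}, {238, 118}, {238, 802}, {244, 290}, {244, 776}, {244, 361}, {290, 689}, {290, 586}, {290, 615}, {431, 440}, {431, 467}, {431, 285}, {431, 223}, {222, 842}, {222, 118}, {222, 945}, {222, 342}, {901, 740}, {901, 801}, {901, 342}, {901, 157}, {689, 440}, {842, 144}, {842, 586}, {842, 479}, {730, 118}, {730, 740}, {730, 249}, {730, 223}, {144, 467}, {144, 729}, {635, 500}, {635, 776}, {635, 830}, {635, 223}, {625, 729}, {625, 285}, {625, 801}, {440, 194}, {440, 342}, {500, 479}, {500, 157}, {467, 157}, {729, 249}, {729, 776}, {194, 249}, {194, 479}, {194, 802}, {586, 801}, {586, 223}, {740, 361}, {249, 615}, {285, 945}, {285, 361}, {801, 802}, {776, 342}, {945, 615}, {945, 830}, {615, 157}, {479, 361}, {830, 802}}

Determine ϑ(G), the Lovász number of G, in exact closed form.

15

deg(730) = 4; N(730) = {118, 740, 249, 223}.
N(467) = {238, 431, 144, 157}, |N(467)| = 4.
Vertex 342 has 4 neighbors: 222, 901, 440, 776.
Vertex 484 has 4 neighbors: 689, 144, 740, 830.
35-vertex 4-regular graph: Kneser-type, 3-subsets of [7].
Distinct eigenvalues (to 4 d.p.): [4.0, 2.0, -1.0, -3.0].
−35·(-3) / ((4)−(-3)) = 15 = ϑ(G).
Numerically 15.00000.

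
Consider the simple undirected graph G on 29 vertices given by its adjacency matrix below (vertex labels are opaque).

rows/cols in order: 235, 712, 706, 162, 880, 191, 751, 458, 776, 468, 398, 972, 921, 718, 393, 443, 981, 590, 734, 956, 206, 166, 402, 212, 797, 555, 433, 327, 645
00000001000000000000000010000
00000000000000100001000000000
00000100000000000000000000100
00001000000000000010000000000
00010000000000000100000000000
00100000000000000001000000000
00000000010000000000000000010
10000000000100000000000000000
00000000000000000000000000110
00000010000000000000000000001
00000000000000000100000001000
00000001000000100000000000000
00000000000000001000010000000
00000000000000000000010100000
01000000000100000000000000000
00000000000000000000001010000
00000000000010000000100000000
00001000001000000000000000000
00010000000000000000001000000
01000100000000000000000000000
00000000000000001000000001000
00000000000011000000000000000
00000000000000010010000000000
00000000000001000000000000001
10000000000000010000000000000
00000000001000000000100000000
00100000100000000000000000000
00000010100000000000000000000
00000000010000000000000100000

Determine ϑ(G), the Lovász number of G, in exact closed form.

deg(327) = 2; N(327) = {751, 776}.
Vertex 235 has 2 neighbors: 458, 797.
deg(972) = 2; N(972) = {458, 393}.
deg(981) = 2; N(981) = {921, 206}.
29-vertex 2-regular graph: connected 2-regular on 29 ⇒ C_{29}.
Distinct eigenvalues (to 6 d.p.): [2.0, 1.953241, 1.815151, 1.592186, 1.294773, 0.936817, 0.535057, 0.108278, -0.323564, -0.740276, -1.122374, -1.451991, -1.713714, -1.895306, -1.988276].
With N=29: ϑ(G) = 29·(-(-1)*2*cos(pi/29))/(2−(-2*cos(pi/29))) = 29*cos(pi/29)/(cos(pi/29) + 1).
Numerically 14.4574.
14 ≤ 29*cos(pi/29)/(cos(pi/29) + 1) ≤ 15: both strict.

29*cos(pi/29)/(cos(pi/29) + 1)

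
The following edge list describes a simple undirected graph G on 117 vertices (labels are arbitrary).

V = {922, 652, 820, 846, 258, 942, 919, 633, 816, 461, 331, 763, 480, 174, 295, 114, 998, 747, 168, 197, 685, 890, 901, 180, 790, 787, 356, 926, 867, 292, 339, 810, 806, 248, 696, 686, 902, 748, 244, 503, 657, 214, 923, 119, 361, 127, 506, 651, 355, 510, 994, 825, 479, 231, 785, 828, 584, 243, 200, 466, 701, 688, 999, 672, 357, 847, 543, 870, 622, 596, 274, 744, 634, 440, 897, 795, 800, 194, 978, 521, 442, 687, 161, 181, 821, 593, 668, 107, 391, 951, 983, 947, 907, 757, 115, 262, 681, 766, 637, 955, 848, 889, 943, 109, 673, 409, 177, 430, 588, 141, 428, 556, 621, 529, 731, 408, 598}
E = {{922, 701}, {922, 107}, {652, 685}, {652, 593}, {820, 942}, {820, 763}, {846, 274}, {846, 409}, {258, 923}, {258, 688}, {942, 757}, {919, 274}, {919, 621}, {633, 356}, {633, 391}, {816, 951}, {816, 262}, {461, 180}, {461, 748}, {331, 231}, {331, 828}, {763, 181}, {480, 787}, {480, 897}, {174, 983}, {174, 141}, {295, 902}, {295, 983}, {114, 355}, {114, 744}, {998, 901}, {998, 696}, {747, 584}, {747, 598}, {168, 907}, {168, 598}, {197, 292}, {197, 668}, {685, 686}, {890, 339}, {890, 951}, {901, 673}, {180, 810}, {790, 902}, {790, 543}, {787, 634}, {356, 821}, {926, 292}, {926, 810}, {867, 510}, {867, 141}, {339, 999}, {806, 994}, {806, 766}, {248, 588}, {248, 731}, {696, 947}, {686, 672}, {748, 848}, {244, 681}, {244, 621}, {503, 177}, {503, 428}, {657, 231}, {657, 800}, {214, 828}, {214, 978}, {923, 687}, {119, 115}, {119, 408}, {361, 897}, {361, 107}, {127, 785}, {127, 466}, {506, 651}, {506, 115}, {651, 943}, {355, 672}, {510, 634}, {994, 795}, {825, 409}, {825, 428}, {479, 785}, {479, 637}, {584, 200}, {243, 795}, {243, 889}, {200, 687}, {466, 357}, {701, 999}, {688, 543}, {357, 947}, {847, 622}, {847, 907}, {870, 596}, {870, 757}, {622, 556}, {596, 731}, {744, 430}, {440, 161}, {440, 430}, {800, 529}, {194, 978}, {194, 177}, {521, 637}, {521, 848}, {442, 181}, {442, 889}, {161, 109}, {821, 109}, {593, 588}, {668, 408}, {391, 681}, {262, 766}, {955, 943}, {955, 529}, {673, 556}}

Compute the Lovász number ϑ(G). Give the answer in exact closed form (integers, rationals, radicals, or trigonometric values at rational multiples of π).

Vertex 926 has 2 neighbors: 292, 810.
N(109) = {161, 821}, |N(109)| = 2.
Vertex 685 has 2 neighbors: 652, 686.
Vertex 556 has 2 neighbors: 622, 673.
deg(v) = 2 for all v (|V|=117); connected 2-regular on 117 ⇒ C_{117}.
Distinct eigenvalues (to 5 d.p.): [2.0, 1.99712, 1.98848, 1.9741, 1.95403, 1.92833, 1.89707, 1.86034, 1.81825, 1.77091, 1.71847, 1.66107, 1.59889, 1.53209, 1.46087, 1.38545, 1.30603, 1.22284, 1.13613, 1.04614, 0.95314, 0.85739, 0.75916, 0.65875, 0.55643, 0.45252, 0.3473, 0.24107, 0.13416, 0.02685, -0.08053, -0.18768, -0.29429, -0.40005, -0.50466, -0.60781, -0.70921, -0.80856, -0.90559, -1.0, -1.09153, -1.17991, -1.26489, -1.34622, -1.42367, -1.49702, -1.56605, -1.63057, -1.69038, -1.74532, -1.79523, -1.83996, -1.87939, -1.91339, -1.94188, -1.96478, -1.982, -1.99351, -1.99928].
Lovász (edge-transitive): ϑ = −117·(-2*cos(pi/117))/((2)−(-2*cos(pi/117))) = 117*cos(pi/117)/(cos(pi/117) + 1).
≈ 58.489454284 (to 9 d.p.).
α=58, χ(Ḡ)=59; ϑ=117*cos(pi/117)/(cos(pi/117) + 1) lies between (both strict).

117*cos(pi/117)/(cos(pi/117) + 1)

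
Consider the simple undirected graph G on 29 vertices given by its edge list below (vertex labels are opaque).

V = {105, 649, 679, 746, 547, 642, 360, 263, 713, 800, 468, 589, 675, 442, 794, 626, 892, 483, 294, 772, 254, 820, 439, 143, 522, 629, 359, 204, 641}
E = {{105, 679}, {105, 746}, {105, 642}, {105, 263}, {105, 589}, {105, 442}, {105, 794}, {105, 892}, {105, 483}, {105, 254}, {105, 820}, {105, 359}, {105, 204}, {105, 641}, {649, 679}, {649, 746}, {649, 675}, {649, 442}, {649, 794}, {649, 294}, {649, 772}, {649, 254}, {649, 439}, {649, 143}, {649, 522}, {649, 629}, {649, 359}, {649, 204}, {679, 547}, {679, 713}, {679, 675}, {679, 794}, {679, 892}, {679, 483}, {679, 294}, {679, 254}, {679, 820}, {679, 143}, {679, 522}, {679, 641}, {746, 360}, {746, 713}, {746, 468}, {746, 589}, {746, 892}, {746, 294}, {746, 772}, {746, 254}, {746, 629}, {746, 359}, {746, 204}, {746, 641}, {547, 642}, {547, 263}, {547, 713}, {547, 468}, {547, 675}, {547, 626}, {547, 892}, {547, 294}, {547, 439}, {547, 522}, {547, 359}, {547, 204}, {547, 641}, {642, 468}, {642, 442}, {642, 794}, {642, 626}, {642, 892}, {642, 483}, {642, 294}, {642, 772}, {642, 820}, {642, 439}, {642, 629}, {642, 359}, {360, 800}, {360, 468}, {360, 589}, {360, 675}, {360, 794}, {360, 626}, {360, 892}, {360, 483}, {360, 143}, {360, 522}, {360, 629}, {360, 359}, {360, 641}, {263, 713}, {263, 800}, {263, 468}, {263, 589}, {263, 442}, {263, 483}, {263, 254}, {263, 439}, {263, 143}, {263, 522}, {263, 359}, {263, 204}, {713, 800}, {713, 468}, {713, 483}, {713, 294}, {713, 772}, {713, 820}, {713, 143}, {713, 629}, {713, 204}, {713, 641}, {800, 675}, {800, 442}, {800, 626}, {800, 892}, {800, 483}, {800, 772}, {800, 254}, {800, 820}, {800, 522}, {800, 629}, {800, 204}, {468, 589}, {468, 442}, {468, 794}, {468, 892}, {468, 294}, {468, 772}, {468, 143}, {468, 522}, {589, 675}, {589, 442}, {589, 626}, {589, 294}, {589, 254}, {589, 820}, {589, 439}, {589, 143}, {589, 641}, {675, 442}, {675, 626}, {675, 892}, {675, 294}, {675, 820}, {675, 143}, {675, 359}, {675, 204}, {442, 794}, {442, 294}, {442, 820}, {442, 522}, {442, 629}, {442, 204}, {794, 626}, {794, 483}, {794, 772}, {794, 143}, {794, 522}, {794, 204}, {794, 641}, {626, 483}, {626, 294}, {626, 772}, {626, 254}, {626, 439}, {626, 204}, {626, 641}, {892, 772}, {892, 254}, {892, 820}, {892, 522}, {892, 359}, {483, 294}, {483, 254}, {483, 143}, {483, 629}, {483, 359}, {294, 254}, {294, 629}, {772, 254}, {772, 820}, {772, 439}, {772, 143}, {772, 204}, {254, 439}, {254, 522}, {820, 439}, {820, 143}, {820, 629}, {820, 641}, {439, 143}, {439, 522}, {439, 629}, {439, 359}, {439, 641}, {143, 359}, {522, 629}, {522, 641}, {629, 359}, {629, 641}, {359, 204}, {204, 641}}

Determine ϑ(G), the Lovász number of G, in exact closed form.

N(800) = {360, 263, 713, 675, 442, 626, 892, 483, 772, 254, 820, 522, 629, 204}, |N(800)| = 14.
N(892) = {105, 679, 746, 547, 642, 360, 800, 468, 675, 772, 254, 820, 522, 359}, |N(892)| = 14.
N(794) = {105, 649, 679, 642, 360, 468, 442, 626, 483, 772, 143, 522, 204, 641}, |N(794)| = 14.
Vertex 143 has 14 neighbors: 649, 679, 360, 263, 713, 468, 589, 675, 794, 483, 772, 820, 439, 359.
Every vertex has degree 14 (N=29); Paley(29): SR with (k,λ,μ)=(14,6,7).
spec(A) ≈ [14.0, 2.192582, -3.192582] (distinct, 6 d.p.).
Lovász (edge-transitive): ϑ = −29·(-sqrt(29)/2 - 1/2)/((14)−(-sqrt(29)/2 - 1/2)) = sqrt(29).
= 5.3852… (decimal).

sqrt(29)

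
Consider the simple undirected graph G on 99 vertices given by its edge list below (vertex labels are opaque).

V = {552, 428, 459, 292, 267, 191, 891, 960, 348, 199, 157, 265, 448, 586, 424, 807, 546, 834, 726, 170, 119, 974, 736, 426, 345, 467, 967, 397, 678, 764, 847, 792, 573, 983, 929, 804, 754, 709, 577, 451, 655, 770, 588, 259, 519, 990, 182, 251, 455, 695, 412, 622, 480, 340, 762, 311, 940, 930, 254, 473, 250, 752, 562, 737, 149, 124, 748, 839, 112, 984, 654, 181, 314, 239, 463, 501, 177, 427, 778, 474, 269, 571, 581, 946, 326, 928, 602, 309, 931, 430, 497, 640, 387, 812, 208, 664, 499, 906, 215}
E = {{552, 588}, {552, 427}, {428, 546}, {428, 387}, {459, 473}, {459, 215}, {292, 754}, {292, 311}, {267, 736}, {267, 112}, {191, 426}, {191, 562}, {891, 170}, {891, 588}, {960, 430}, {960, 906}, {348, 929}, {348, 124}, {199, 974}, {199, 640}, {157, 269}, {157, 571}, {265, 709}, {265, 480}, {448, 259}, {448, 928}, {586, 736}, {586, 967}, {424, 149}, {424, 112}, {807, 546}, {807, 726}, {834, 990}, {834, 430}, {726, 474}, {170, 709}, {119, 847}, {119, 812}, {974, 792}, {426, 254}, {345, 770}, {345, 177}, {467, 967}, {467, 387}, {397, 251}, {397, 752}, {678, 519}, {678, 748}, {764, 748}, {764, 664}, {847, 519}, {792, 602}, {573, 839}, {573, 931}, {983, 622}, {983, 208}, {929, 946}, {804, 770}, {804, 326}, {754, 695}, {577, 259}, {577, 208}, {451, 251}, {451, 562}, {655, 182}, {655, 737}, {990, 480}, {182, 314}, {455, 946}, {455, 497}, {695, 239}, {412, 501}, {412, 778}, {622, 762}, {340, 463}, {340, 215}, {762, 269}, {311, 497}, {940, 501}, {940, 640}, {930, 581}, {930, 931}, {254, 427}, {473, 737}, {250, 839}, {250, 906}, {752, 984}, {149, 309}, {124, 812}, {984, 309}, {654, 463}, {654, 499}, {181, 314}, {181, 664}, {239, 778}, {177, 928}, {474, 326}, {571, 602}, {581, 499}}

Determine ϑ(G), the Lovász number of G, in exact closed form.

99*cos(pi/99)/(cos(pi/99) + 1)

Vertex 182 has 2 neighbors: 655, 314.
Vertex 654 has 2 neighbors: 463, 499.
deg(387) = 2; N(387) = {428, 467}.
N(428) = {546, 387}, |N(428)| = 2.
2-regular, N=99; a single 99-cycle (edge-transitive).
The 50 distinct eigenvalues: [2.0, 1.996, 1.984, 1.964, 1.936, 1.9, 1.857, 1.806, 1.748, 1.683, 1.611, 1.532, 1.447, 1.357, 1.261, 1.16, 1.054, 0.945, 0.831, 0.714, 0.594, 0.472, 0.347, 0.222, 0.095, -0.032, -0.158, -0.285, -0.41, -0.533, -0.654, -0.773, -0.888, -1.0, -1.108, -1.211, -1.31, -1.403, -1.491, -1.572, -1.647, -1.716, -1.778, -1.832, -1.879, -1.919, -1.951, -1.975, -1.991, -1.999].
Lovász: ϑ = −99(-2*cos(pi/99))/(2+-(-1)*2*cos(pi/99)) = 99*cos(pi/99)/(cos(pi/99) + 1).
= 49.4875363… (decimal).
49 ≤ 99*cos(pi/99)/(cos(pi/99) + 1) ≤ 50: both strict.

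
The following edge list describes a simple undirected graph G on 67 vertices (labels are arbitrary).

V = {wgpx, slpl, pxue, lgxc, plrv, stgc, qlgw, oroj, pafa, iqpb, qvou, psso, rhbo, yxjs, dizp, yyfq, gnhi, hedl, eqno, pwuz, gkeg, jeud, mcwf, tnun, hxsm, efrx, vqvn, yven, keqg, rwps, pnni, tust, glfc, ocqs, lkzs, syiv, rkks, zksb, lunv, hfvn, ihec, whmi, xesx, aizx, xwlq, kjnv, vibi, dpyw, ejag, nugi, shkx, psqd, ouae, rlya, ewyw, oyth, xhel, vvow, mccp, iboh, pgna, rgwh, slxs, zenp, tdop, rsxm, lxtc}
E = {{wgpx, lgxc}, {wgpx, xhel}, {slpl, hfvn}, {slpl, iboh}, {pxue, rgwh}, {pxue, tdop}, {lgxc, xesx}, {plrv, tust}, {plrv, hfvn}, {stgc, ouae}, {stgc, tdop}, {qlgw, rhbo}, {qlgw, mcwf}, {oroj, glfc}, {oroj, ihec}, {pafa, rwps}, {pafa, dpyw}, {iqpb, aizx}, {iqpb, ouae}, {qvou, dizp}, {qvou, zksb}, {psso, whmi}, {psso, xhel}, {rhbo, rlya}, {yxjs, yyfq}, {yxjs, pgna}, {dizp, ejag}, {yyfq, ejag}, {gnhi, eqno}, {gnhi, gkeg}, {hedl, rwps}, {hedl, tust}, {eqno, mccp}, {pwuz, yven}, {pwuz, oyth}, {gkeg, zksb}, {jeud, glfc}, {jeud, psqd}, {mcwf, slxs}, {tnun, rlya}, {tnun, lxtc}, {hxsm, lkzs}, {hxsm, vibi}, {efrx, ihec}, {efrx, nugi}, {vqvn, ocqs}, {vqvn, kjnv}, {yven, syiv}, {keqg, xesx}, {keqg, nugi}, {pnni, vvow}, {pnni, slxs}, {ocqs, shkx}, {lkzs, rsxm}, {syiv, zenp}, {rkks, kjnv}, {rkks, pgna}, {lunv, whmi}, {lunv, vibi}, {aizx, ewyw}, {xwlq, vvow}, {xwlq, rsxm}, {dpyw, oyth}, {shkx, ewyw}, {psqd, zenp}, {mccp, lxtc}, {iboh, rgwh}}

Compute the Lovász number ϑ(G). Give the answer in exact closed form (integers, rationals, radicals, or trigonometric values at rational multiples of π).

67*cos(pi/67)/(cos(pi/67) + 1)

N(hedl) = {rwps, tust}, |N(hedl)| = 2.
deg(lgxc) = 2; N(lgxc) = {wgpx, xesx}.
deg(qvou) = 2; N(qvou) = {dizp, zksb}.
N(plrv) = {tust, hfvn}, |N(plrv)| = 2.
2-regular, N=67; this is C_{67}, the 67-cycle.
The 34 distinct eigenvalues: [2.0, 1.991, 1.965, 1.921, 1.861, 1.784, 1.692, 1.584, 1.463, 1.329, 1.183, 1.027, 0.862, 0.689, 0.51, 0.327, 0.141, -0.047, -0.234, -0.419, -0.6, -0.776, -0.945, -1.106, -1.257, -1.398, -1.525, -1.64, -1.74, -1.825, -1.893, -1.945, -1.98, -1.998].
Lovász: ϑ = −67(-2*cos(pi/67))/(2+-(-1)*2*cos(pi/67)) = 67*cos(pi/67)/(cos(pi/67) + 1).
= 33.4816… (decimal).
Sandwich: α(G)=33 ≤ ϑ(G)=67*cos(pi/67)/(cos(pi/67) + 1) ≤ χ(Ḡ)=34 (both strict).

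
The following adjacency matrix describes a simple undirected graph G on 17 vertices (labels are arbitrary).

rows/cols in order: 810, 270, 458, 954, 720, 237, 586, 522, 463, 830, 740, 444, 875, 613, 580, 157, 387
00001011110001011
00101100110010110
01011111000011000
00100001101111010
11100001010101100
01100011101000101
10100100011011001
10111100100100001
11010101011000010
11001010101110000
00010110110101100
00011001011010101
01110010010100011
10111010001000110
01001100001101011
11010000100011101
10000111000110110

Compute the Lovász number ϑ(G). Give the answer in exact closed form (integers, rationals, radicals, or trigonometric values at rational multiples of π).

sqrt(17)

Vertex 810 has 8 neighbors: 720, 586, 522, 463, 830, 613, 157, 387.
deg(586) = 8; N(586) = {810, 458, 237, 830, 740, 875, 613, 387}.
deg(720) = 8; N(720) = {810, 270, 458, 522, 830, 444, 613, 580}.
Vertex 157 has 8 neighbors: 810, 270, 954, 463, 875, 613, 580, 387.
G on 17 vertices is 8-regular; strongly regular (17,8,3,4).
A has 3 distinct eigenvalues ≈ [8.0, 1.56155, -2.56155].
Lovász (edge-transitive): ϑ = −17·(-sqrt(17)/2 - 1/2)/((8)−(-sqrt(17)/2 - 1/2)) = sqrt(17).
ϑ(G) ≈ 4.12311.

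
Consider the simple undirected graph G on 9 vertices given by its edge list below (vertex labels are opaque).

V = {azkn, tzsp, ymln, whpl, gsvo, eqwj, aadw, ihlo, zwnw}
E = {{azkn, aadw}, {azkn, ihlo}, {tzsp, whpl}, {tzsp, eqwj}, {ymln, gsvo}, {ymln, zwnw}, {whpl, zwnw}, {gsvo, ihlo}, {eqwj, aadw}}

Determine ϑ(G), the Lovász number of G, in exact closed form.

9*cos(pi/9)/(cos(pi/9) + 1)

deg(gsvo) = 2; N(gsvo) = {ymln, ihlo}.
Vertex tzsp has 2 neighbors: whpl, eqwj.
deg(ihlo) = 2; N(ihlo) = {azkn, gsvo}.
Vertex zwnw has 2 neighbors: ymln, whpl.
9-vertex 2-regular graph: a single 9-cycle (edge-transitive).
Distinct eigenvalues (to 5 d.p.): [2.0, 1.53209, 0.3473, -1.0, -1.87939].
ϑ = −N·λ_min/(λ_max−λ_min) = −9·(-2*cos(pi/9))/(2−(-2*cos(pi/9))) = 9*cos(pi/9)/(cos(pi/9) + 1).
≈ 4.36008958 (to 8 d.p.).
4 ≤ 9*cos(pi/9)/(cos(pi/9) + 1) ≤ 5: both strict.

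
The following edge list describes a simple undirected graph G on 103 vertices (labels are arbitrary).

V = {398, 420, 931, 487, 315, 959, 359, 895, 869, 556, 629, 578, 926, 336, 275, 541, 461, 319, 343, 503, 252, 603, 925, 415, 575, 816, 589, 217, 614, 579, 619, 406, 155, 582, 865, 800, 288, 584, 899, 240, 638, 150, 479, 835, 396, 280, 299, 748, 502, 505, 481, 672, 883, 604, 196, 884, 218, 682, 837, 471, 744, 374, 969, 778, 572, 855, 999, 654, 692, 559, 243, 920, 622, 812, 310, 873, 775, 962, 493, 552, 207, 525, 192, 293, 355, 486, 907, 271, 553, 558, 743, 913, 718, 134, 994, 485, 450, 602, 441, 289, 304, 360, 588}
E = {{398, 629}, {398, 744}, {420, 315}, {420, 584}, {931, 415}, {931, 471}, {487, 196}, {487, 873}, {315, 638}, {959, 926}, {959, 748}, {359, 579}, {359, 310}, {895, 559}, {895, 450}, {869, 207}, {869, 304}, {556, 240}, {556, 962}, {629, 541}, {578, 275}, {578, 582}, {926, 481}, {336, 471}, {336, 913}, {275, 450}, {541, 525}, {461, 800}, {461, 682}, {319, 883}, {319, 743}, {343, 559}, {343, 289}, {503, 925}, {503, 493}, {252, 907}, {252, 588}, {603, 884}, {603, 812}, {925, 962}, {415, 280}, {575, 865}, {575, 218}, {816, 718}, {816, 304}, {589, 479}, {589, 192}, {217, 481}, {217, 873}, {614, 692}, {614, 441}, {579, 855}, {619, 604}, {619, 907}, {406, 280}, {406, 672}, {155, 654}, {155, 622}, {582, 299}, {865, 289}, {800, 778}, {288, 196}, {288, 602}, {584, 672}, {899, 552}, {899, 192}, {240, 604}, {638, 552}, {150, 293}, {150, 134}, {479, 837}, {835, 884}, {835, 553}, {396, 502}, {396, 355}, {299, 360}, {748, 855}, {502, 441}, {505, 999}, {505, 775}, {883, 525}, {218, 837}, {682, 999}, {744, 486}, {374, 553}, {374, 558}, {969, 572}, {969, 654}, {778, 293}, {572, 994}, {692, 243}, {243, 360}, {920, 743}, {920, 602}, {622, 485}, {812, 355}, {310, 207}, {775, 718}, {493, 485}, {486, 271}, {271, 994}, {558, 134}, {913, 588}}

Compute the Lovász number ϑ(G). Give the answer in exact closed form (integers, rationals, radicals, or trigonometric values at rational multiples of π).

N(602) = {288, 920}, |N(602)| = 2.
deg(552) = 2; N(552) = {899, 638}.
Vertex 575 has 2 neighbors: 865, 218.
deg(962) = 2; N(962) = {556, 925}.
103-vertex 2-regular graph: the odd cycle C_{103}.
A has 52 distinct eigenvalues ≈ [2.0, 1.996, 1.985, 1.967, 1.941, 1.908, 1.868, 1.82, 1.767, 1.706, 1.639, 1.566, 1.488, 1.403, 1.314, 1.22, 1.121, 1.018, 0.911, 0.8, 0.687, 0.571, 0.454, 0.334, 0.213, 0.091, -0.03, -0.152, -0.274, -0.394, -0.513, -0.63, -0.744, -0.856, -0.965, -1.07, -1.171, -1.267, -1.359, -1.446, -1.528, -1.604, -1.673, -1.737, -1.794, -1.845, -1.888, -1.925, -1.955, -1.977, -1.992, -1.999].
−103·(-2*cos(pi/103)) / ((2)−(-2*cos(pi/103))) = 103*cos(pi/103)/(cos(pi/103) + 1) = ϑ(G).
Numerically 51.48802.
α=51, χ(Ḡ)=52; ϑ=103*cos(pi/103)/(cos(pi/103) + 1) lies between (both strict).

103*cos(pi/103)/(cos(pi/103) + 1)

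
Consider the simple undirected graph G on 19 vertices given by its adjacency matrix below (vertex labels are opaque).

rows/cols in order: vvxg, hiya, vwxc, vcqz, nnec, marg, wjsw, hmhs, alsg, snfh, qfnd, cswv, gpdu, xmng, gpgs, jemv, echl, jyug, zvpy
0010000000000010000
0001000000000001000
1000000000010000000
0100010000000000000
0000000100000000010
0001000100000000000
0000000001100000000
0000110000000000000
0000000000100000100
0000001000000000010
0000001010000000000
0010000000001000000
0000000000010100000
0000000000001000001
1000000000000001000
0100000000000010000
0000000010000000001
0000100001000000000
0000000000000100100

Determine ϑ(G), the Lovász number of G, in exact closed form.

N(gpgs) = {vvxg, jemv}, |N(gpgs)| = 2.
Vertex snfh has 2 neighbors: wjsw, jyug.
deg(vvxg) = 2; N(vvxg) = {vwxc, gpgs}.
deg(nnec) = 2; N(nnec) = {hmhs, jyug}.
deg(v) = 2 for all v (|V|=19); connected 2-regular on 19 ⇒ C_{19}.
spec(A) ≈ [2.0, 1.891634, 1.578281, 1.093896, 0.490971, -0.165159, -0.803391, -1.354563, -1.758948, -1.972723] (distinct, 6 d.p.).
Lovász (edge-transitive): ϑ = −19·(-2*cos(pi/19))/((2)−(-2*cos(pi/19))) = 19*cos(pi/19)/(cos(pi/19) + 1).
Numerically 9.4347714.
Sandwich: α(G)=9 ≤ ϑ(G)=19*cos(pi/19)/(cos(pi/19) + 1) ≤ χ(Ḡ)=10 (both strict).

19*cos(pi/19)/(cos(pi/19) + 1)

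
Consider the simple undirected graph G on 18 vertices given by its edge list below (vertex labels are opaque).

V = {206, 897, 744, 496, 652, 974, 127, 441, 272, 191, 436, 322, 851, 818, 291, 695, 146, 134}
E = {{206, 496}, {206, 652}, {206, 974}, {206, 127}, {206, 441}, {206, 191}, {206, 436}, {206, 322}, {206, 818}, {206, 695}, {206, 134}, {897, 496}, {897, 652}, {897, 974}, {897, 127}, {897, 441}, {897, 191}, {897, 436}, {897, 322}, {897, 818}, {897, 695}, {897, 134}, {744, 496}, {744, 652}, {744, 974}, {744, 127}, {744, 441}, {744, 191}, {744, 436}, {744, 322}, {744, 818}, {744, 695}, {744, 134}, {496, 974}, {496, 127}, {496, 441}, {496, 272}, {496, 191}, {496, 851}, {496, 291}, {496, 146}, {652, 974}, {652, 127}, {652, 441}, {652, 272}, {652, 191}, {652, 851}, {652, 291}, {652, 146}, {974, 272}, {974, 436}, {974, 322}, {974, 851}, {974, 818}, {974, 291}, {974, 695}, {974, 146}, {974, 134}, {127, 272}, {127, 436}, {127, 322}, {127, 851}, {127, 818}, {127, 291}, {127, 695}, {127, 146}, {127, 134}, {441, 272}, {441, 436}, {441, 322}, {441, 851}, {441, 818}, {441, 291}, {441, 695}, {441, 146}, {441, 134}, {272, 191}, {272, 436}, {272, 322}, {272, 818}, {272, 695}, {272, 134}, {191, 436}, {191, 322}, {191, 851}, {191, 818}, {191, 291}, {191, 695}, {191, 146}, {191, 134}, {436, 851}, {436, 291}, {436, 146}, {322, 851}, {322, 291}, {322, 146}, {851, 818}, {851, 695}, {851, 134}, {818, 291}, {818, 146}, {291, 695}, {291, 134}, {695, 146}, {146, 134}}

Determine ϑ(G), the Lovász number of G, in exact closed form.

N(652) = {206, 897, 744, 974, 127, 441, 272, 191, 851, 291, 146}, |N(652)| = 11.
Vertex 272 has 11 neighbors: 496, 652, 974, 127, 441, 191, 436, 322, 818, 695, 134.
N(851) = {496, 652, 974, 127, 441, 191, 436, 322, 818, 695, 134}, |N(851)| = 11.
N(818) = {206, 897, 744, 974, 127, 441, 272, 191, 851, 291, 146}, |N(818)| = 11.
G = K_{7,7,4}: α = 7 = χ(Ḡ), so ϑ = 7.
ϑ(G) ≈ 7.00000000.
7 ≤ 7 ≤ 7: collapsed.

7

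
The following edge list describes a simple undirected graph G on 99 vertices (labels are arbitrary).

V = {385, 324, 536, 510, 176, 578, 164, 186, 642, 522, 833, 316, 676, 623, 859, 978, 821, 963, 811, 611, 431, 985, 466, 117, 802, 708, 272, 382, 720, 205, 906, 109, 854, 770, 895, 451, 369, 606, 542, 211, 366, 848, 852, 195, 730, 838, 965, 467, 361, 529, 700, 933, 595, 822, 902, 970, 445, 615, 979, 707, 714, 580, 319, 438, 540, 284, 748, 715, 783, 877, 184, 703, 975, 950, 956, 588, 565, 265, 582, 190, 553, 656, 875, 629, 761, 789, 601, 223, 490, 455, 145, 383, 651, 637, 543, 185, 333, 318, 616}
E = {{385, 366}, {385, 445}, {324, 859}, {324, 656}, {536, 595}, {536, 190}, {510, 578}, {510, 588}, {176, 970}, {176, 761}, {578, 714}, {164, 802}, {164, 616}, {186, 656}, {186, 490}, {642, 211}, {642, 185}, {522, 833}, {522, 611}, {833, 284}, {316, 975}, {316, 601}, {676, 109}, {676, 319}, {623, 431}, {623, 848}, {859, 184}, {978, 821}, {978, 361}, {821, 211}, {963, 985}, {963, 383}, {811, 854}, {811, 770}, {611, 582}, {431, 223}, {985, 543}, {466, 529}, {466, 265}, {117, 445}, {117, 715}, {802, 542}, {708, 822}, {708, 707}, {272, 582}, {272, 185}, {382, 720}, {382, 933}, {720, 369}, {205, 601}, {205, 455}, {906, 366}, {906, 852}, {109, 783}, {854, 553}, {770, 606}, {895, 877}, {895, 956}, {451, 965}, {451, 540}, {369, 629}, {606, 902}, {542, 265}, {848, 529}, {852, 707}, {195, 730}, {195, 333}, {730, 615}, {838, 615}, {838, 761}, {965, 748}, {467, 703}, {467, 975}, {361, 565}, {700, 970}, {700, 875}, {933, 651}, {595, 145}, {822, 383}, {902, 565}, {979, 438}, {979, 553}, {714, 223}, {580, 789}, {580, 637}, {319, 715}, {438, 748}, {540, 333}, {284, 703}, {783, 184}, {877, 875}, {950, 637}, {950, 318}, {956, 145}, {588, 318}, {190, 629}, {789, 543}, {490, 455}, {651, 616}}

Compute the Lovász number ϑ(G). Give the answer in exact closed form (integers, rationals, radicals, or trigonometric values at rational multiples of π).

99*cos(pi/99)/(cos(pi/99) + 1)

deg(553) = 2; N(553) = {854, 979}.
deg(438) = 2; N(438) = {979, 748}.
N(703) = {467, 284}, |N(703)| = 2.
Vertex 789 has 2 neighbors: 580, 543.
2-regular, N=99; a single 99-cycle (edge-transitive).
A has 50 distinct eigenvalues ≈ [2.0, 1.996, 1.9839, 1.9639, 1.9359, 1.9001, 1.8567, 1.8059, 1.7477, 1.6825, 1.6105, 1.5321, 1.4475, 1.357, 1.2611, 1.1601, 1.0545, 0.9445, 0.8308, 0.7138, 0.5938, 0.4715, 0.3473, 0.2217, 0.0952, -0.0317, -0.1585, -0.2846, -0.4096, -0.5329, -0.6541, -0.7727, -0.8881, -1.0, -1.1078, -1.2112, -1.3097, -1.4029, -1.4905, -1.5721, -1.6474, -1.716, -1.7777, -1.8322, -1.8794, -1.919, -1.9509, -1.9749, -1.9909, -1.999].
λ_max=2, λ_min=-2*cos(pi/99); ϑ = −99·λ_min/(λ_max−λ_min) = 99*cos(pi/99)/(cos(pi/99) + 1).
ϑ(G) ≈ 49.48754.
α=49, χ(Ḡ)=50; ϑ=99*cos(pi/99)/(cos(pi/99) + 1) lies between (both strict).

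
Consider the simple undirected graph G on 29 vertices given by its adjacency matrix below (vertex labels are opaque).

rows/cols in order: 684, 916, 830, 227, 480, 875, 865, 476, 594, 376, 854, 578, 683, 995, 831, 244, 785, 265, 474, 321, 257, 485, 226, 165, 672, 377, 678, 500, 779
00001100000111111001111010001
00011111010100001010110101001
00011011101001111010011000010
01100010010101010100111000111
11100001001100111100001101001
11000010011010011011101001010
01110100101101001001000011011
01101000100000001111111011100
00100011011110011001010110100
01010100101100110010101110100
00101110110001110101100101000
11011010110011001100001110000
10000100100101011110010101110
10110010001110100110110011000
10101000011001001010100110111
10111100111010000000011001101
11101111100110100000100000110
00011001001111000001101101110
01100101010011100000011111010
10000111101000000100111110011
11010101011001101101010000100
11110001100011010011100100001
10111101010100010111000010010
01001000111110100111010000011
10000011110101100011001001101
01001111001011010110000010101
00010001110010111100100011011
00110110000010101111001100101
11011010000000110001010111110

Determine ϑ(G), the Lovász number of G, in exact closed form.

sqrt(29)

N(594) = {830, 865, 476, 376, 854, 578, 683, 244, 785, 321, 485, 165, 672, 678}, |N(594)| = 14.
Vertex 916 has 14 neighbors: 227, 480, 875, 865, 476, 376, 578, 785, 474, 257, 485, 165, 377, 779.
N(165) = {916, 480, 594, 376, 854, 578, 683, 831, 265, 474, 321, 485, 500, 779}, |N(165)| = 14.
Vertex 875 has 14 neighbors: 684, 916, 865, 376, 854, 683, 244, 785, 474, 321, 257, 226, 377, 500.
deg(v) = 14 for all v (|V|=29); SR(29,14,6,7) — a Paley graph.
The 3 distinct eigenvalues: [14.0, 2.192582, -3.192582].
Lovász (edge-transitive): ϑ = −29·(-sqrt(29)/2 - 1/2)/((14)−(-sqrt(29)/2 - 1/2)) = sqrt(29).
Numerically 5.38516481.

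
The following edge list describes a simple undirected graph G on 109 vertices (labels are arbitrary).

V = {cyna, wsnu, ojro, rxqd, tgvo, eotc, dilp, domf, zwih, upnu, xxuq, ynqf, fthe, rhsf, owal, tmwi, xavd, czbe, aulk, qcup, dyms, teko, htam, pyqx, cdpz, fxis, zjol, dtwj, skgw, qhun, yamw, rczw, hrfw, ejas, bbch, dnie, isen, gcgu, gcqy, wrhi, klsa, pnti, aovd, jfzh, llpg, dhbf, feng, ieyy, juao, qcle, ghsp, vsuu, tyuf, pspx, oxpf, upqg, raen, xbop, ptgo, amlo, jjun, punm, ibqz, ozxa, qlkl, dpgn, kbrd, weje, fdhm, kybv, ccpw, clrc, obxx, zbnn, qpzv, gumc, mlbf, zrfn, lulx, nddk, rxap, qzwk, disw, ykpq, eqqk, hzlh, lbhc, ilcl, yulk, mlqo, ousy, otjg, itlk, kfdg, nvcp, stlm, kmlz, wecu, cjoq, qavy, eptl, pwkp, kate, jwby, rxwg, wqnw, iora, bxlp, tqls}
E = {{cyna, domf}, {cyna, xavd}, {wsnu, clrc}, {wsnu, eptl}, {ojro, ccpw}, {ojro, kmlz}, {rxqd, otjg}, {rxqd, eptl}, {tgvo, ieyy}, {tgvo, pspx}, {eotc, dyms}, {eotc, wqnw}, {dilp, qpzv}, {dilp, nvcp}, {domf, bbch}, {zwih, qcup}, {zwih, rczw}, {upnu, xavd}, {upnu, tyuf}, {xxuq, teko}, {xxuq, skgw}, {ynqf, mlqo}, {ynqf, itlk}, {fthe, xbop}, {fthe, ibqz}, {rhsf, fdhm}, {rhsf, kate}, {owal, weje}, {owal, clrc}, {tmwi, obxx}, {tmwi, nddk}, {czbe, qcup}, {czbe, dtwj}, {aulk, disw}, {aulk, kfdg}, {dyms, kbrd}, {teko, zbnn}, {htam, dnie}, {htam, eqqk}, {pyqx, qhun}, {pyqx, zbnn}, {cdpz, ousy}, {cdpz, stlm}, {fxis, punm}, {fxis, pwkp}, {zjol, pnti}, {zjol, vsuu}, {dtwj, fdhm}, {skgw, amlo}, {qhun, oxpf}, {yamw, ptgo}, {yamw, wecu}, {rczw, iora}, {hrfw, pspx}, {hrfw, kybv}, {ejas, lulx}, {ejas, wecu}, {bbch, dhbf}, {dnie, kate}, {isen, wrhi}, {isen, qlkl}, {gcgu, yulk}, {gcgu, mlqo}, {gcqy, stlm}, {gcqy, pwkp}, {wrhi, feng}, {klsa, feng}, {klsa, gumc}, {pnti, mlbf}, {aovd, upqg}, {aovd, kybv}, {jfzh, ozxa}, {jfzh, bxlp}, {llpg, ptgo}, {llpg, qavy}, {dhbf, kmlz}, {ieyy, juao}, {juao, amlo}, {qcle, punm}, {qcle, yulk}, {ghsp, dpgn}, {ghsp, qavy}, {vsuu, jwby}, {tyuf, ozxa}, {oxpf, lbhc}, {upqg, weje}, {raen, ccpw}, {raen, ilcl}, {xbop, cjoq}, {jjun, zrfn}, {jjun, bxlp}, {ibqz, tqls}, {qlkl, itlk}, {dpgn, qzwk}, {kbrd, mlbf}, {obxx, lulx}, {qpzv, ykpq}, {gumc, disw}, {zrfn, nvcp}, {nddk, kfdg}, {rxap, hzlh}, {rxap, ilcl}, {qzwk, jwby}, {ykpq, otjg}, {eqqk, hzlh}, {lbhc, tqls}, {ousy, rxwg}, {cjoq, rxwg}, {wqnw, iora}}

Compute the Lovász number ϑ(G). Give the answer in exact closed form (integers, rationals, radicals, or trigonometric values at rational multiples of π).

109*cos(pi/109)/(cos(pi/109) + 1)

N(upqg) = {aovd, weje}, |N(upqg)| = 2.
deg(ibqz) = 2; N(ibqz) = {fthe, tqls}.
deg(aovd) = 2; N(aovd) = {upqg, kybv}.
Vertex eotc has 2 neighbors: dyms, wqnw.
deg(v) = 2 for all v (|V|=109); connected 2-regular on 109 ⇒ C_{109}.
The 55 distinct eigenvalues: [2.0, 1.997, 1.987, 1.97, 1.947, 1.918, 1.882, 1.839, 1.791, 1.737, 1.677, 1.611, 1.54, 1.464, 1.383, 1.298, 1.208, 1.114, 1.017, 0.916, 0.812, 0.705, 0.596, 0.485, 0.372, 0.259, 0.144, 0.029, -0.086, -0.201, -0.316, -0.429, -0.541, -0.651, -0.759, -0.864, -0.967, -1.066, -1.162, -1.253, -1.341, -1.424, -1.503, -1.576, -1.645, -1.708, -1.765, -1.816, -1.861, -1.9, -1.933, -1.959, -1.979, -1.993, -1.999].
Lovász: ϑ = −109(-2*cos(pi/109))/(2+-(-1)*2*cos(pi/109)) = 109*cos(pi/109)/(cos(pi/109) + 1).
ϑ(G) ≈ 54.48868.
Lovász sandwich 54 ≤ 109*cos(pi/109)/(cos(pi/109) + 1) ≤ 55: both strict.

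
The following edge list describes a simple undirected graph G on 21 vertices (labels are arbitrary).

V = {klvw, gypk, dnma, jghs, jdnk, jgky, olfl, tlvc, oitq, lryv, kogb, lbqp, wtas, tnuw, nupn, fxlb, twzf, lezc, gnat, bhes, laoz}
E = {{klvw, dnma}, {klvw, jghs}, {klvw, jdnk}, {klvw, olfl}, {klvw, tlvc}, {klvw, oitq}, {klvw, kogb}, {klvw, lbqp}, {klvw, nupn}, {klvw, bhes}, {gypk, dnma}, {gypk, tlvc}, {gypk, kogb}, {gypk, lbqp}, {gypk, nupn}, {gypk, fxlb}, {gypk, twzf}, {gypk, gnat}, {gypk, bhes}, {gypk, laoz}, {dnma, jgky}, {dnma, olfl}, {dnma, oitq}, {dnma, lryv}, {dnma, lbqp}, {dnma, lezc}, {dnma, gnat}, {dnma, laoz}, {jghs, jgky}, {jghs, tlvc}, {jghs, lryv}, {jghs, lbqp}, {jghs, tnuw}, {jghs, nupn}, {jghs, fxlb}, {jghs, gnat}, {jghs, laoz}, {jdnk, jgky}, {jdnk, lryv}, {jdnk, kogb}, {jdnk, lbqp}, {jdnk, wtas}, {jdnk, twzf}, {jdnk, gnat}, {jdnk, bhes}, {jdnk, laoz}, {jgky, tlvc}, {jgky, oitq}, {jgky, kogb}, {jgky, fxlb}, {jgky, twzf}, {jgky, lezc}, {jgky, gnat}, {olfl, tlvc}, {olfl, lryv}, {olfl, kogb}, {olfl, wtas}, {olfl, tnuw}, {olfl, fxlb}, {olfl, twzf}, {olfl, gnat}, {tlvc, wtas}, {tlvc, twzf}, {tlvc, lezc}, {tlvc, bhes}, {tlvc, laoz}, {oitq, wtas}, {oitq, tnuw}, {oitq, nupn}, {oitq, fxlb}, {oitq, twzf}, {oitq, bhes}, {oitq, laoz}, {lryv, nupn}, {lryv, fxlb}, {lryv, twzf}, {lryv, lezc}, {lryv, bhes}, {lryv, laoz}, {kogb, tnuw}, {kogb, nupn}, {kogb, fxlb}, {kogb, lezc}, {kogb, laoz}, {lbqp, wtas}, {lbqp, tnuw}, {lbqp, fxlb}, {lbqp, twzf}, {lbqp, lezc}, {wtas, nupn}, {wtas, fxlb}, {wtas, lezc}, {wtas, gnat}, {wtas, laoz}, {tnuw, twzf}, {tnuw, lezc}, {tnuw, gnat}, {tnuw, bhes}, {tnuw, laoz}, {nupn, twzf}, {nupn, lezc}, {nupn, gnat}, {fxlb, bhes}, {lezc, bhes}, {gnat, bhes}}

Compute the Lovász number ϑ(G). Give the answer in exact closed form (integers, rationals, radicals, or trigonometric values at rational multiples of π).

deg(lezc) = 10; N(lezc) = {dnma, jgky, tlvc, lryv, kogb, lbqp, wtas, tnuw, nupn, bhes}.
N(jdnk) = {klvw, jgky, lryv, kogb, lbqp, wtas, twzf, gnat, bhes, laoz}, |N(jdnk)| = 10.
deg(kogb) = 10; N(kogb) = {klvw, gypk, jdnk, jgky, olfl, tnuw, nupn, fxlb, lezc, laoz}.
N(gypk) = {dnma, tlvc, kogb, lbqp, nupn, fxlb, twzf, gnat, bhes, laoz}, |N(gypk)| = 10.
G on 21 vertices is 10-regular; Kneser K(7,2) on C(7,2)=21 vertices.
Distinct eigenvalues (to 6 d.p.): [10.0, 1.0, -4.0].
Lovász (edge-transitive): ϑ = −21·(-4)/((10)−(-4)) = 6.
≈ 6.0000000 (to 7 d.p.).

6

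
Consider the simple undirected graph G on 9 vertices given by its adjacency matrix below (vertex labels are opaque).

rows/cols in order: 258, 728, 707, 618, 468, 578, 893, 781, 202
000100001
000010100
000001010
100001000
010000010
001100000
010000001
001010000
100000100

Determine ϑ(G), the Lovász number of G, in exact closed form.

9*cos(pi/9)/(cos(pi/9) + 1)

N(578) = {707, 618}, |N(578)| = 2.
Vertex 258 has 2 neighbors: 618, 202.
N(781) = {707, 468}, |N(781)| = 2.
Vertex 618 has 2 neighbors: 258, 578.
G on 9 vertices is 2-regular; this is C_{9}, the 9-cycle.
A has 5 distinct eigenvalues ≈ [2.0, 1.532, 0.347, -1.0, -1.879].
Lovász: ϑ = −9(-2*cos(pi/9))/(2+-(-1)*2*cos(pi/9)) = 9*cos(pi/9)/(cos(pi/9) + 1).
ϑ(G) ≈ 4.36008958.
α=4, χ(Ḡ)=5; ϑ=9*cos(pi/9)/(cos(pi/9) + 1) lies between (both strict).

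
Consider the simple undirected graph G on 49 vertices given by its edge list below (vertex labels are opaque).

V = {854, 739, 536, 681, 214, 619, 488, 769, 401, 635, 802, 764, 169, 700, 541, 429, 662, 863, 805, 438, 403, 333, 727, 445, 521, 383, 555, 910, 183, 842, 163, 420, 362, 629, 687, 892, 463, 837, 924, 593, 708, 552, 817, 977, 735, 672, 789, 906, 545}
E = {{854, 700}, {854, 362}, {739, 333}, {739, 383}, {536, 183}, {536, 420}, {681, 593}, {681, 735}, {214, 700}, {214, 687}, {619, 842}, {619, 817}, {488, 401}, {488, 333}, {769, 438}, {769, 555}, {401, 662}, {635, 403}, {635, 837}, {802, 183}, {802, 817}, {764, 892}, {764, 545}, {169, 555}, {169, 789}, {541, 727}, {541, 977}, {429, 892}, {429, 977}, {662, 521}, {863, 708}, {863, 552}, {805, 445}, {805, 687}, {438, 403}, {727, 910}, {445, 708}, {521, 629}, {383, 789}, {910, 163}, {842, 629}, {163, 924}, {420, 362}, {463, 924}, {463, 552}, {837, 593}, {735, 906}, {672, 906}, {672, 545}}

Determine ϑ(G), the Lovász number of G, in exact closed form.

49*cos(pi/49)/(cos(pi/49) + 1)

deg(541) = 2; N(541) = {727, 977}.
N(552) = {863, 463}, |N(552)| = 2.
N(854) = {700, 362}, |N(854)| = 2.
N(463) = {924, 552}, |N(463)| = 2.
G on 49 vertices is 2-regular; this is C_{49}, the 49-cycle.
spec(A) ≈ [2.0, 1.984, 1.935, 1.854, 1.743, 1.603, 1.437, 1.247, 1.037, 0.81, 0.569, 0.319, 0.064, -0.192, -0.445, -0.691, -0.925, -1.144, -1.345, -1.523, -1.676, -1.802, -1.898, -1.963, -1.996] (distinct, 3 d.p.).
With N=49: ϑ(G) = 49·(-(-1)*2*cos(pi/49))/(2−(-2*cos(pi/49))) = 49*cos(pi/49)/(cos(pi/49) + 1).
ϑ(G) ≈ 24.47481.
Sandwich: α(G)=24 ≤ ϑ(G)=49*cos(pi/49)/(cos(pi/49) + 1) ≤ χ(Ḡ)=25 (both strict).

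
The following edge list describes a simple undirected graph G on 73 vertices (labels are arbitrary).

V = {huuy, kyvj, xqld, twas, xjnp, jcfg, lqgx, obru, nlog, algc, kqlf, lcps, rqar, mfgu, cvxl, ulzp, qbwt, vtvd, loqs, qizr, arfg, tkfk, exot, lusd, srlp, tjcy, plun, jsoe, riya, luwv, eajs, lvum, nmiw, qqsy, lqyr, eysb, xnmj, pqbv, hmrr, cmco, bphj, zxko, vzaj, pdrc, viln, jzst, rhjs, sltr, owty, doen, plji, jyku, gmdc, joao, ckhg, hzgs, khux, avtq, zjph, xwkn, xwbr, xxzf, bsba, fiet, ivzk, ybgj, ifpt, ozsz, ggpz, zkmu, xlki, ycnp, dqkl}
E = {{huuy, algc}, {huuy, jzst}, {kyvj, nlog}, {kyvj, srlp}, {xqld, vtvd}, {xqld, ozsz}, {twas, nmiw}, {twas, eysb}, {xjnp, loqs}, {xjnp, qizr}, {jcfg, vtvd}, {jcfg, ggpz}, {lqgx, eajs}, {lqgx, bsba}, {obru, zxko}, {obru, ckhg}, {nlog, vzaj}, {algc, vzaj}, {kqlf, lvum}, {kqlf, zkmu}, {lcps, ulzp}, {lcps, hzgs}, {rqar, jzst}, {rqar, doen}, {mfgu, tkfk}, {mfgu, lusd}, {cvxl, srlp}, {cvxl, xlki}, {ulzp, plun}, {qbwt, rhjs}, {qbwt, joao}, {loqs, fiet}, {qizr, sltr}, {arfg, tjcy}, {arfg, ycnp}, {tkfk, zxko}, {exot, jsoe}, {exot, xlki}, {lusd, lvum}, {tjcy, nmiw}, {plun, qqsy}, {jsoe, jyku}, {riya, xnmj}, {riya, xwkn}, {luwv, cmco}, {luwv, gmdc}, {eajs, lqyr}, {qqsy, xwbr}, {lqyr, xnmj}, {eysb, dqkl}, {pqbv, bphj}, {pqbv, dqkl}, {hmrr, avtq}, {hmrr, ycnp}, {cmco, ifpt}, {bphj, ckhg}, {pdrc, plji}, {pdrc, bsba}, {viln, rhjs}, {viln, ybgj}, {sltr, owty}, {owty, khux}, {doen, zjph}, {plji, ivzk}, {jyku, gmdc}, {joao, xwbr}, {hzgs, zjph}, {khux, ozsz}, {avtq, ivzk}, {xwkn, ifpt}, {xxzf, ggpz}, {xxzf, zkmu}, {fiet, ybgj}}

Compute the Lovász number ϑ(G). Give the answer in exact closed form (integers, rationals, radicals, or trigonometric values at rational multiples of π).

73*cos(pi/73)/(cos(pi/73) + 1)

N(fiet) = {loqs, ybgj}, |N(fiet)| = 2.
deg(jcfg) = 2; N(jcfg) = {vtvd, ggpz}.
deg(kyvj) = 2; N(kyvj) = {nlog, srlp}.
N(jzst) = {huuy, rqar}, |N(jzst)| = 2.
deg(v) = 2 for all v (|V|=73); the odd cycle C_{73}.
A has 37 distinct eigenvalues ≈ [2.0, 1.9926, 1.9704, 1.9337, 1.8826, 1.8176, 1.7392, 1.6478, 1.5443, 1.4293, 1.3038, 1.1686, 1.0247, 0.8733, 0.7154, 0.5522, 0.3849, 0.2148, 0.043, -0.129, -0.3001, -0.469, -0.6344, -0.7951, -0.9499, -1.0977, -1.2373, -1.3678, -1.4882, -1.5976, -1.6951, -1.7801, -1.8518, -1.9099, -1.9539, -1.9834, -1.9981].
ϑ = −N·λ_min/(λ_max−λ_min) = −73·(-2*cos(pi/73))/(2−(-2*cos(pi/73))) = 73*cos(pi/73)/(cos(pi/73) + 1).
≈ 36.483095 (to 6 d.p.).
Lovász sandwich 36 ≤ 73*cos(pi/73)/(cos(pi/73) + 1) ≤ 37: both strict.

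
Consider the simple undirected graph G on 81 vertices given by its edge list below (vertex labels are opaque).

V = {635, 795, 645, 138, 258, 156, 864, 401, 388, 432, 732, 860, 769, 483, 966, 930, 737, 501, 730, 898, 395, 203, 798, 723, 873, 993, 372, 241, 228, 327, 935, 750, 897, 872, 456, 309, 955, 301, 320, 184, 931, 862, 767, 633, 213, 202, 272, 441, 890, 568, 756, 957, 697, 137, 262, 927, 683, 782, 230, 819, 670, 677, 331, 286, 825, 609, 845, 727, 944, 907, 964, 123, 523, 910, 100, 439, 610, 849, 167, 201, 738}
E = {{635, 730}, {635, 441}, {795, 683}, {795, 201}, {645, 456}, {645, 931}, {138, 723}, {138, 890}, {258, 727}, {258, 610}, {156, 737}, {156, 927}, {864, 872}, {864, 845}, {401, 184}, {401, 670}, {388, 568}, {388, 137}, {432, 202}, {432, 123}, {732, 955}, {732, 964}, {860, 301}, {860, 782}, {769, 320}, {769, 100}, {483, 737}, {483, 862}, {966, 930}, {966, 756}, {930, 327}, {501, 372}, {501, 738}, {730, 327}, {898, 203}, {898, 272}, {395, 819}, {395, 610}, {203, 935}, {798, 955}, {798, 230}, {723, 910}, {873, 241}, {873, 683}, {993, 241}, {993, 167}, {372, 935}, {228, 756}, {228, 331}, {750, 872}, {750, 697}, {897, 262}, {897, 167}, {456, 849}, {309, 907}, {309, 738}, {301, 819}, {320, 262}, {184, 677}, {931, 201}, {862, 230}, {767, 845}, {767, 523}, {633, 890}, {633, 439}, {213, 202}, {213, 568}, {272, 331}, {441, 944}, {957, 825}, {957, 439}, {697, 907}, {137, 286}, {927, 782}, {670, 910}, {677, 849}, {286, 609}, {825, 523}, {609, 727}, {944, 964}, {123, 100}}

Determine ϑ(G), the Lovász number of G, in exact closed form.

Vertex 738 has 2 neighbors: 501, 309.
N(845) = {864, 767}, |N(845)| = 2.
Vertex 860 has 2 neighbors: 301, 782.
deg(723) = 2; N(723) = {138, 910}.
Every vertex has degree 2 (N=81); the odd cycle C_{81}.
spec(A) ≈ [2.0, 1.993986, 1.97598, 1.94609, 1.904496, 1.851448, 1.787265, 1.712334, 1.627104, 1.532089, 1.427859, 1.315043, 1.194317, 1.066409, 0.932087, 0.79216, 0.647468, 0.498882, 0.347296, 0.193622, 0.038783, -0.11629, -0.270663, -0.423408, -0.573606, -0.720355, -0.862772, -1.0, -1.131214, -1.255624, -1.372483, -1.481088, -1.580785, -1.670976, -1.751116, -1.820726, -1.879385, -1.926742, -1.962511, -1.986477, -1.998496] (distinct, 6 d.p.).
λ_max=2, λ_min=-2*cos(pi/81); ϑ = −81·λ_min/(λ_max−λ_min) = 81*cos(pi/81)/(cos(pi/81) + 1).
≈ 40.4847653 (to 7 d.p.).
40 ≤ 81*cos(pi/81)/(cos(pi/81) + 1) ≤ 41: both strict.

81*cos(pi/81)/(cos(pi/81) + 1)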